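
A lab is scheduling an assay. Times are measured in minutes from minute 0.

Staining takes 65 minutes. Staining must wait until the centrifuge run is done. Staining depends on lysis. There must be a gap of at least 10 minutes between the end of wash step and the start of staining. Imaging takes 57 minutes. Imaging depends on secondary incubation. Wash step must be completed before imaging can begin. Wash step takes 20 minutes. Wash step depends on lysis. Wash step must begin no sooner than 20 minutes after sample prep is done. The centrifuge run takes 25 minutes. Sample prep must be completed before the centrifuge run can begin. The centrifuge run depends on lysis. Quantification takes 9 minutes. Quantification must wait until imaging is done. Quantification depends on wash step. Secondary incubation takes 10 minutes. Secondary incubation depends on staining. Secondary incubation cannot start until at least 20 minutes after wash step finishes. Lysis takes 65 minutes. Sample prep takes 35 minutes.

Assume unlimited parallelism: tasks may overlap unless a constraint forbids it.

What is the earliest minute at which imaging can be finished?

227

Lysis can start immediately at minute 0; it finishes at minute 65.
Nothing blocks sample prep, so it runs from minute 0 to minute 35.
Wash step needs all of lysis (finishes minute 65); sample prep (finishes minute 35, plus 20-minute gap → minute 55). That puts its earliest start at minute 65; it finishes at 65 + 20 = minute 85.
For the centrifuge run: sample prep (finishes minute 35); lysis (finishes minute 65). Taking the maximum gives a start of minute 65, and it finishes at 65 + 25 = minute 90.
Staining has to wait for the centrifuge run (finishes minute 90); lysis (finishes minute 65); wash step (finishes minute 85, plus 10-minute gap → minute 95). The latest of these is minute 95, so staining runs minute 95 to 95 + 65 = minute 160.
Secondary incubation needs all of staining (finishes minute 160); wash step (finishes minute 85, plus 20-minute gap → minute 105). That puts its earliest start at minute 160; it finishes at 160 + 10 = minute 170.
For imaging: secondary incubation (finishes minute 170); wash step (finishes minute 85). Taking the maximum gives a start of minute 170, and it finishes at 170 + 57 = minute 227.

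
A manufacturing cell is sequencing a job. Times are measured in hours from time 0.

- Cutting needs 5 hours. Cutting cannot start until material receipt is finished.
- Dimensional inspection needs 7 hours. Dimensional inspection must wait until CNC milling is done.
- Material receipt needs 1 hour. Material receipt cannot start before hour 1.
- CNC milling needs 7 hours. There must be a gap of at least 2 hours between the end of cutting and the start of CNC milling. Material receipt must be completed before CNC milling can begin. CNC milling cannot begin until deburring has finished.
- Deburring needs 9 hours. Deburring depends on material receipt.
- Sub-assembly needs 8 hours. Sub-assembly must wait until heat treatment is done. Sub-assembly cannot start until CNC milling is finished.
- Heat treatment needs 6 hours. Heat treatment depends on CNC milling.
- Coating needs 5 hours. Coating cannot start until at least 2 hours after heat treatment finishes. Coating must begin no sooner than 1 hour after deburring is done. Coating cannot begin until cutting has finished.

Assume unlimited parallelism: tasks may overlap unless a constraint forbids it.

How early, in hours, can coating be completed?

Material receipt waits on its own release at hour 1, so it starts at hour 1 and finishes at 1 + 1 = hour 2.
Deburring cannot begin until material receipt (finishes hour 2). It runs from hour 2 to 2 + 9 = hour 11.
After material receipt (finishes hour 2), cutting can start at hour 2 and finishes at hour 7.
CNC milling needs all of cutting (finishes hour 7, plus 2-hour gap → hour 9); material receipt (finishes hour 2); deburring (finishes hour 11). That puts its earliest start at hour 11; it finishes at 11 + 7 = hour 18.
Heat treatment waits on CNC milling (finishes hour 18), so it starts at hour 18 and finishes at 18 + 6 = hour 24.
Coating cannot start until heat treatment (finishes hour 24, plus 2-hour gap → hour 26); deburring (finishes hour 11, plus 1-hour gap → hour 12); cutting (finishes hour 7). The controlling bound is hour 26, so coating finishes at 26 + 5 = hour 31.

31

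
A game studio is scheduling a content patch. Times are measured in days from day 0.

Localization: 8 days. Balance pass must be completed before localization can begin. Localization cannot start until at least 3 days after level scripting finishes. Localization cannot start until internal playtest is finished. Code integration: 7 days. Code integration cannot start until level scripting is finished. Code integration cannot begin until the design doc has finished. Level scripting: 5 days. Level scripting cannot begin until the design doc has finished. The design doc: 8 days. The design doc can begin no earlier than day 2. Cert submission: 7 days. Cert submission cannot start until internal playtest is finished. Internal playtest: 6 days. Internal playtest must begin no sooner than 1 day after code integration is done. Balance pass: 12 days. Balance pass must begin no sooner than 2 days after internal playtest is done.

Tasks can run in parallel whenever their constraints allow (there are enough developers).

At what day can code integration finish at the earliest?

22

The design doc cannot begin until its own release at day 2. It runs from day 2 to 2 + 8 = day 10.
After the design doc (finishes day 10), level scripting can start at day 10 and finishes at day 15.
For code integration: level scripting (finishes day 15); the design doc (finishes day 10). Taking the maximum gives a start of day 15, and it finishes at 15 + 7 = day 22.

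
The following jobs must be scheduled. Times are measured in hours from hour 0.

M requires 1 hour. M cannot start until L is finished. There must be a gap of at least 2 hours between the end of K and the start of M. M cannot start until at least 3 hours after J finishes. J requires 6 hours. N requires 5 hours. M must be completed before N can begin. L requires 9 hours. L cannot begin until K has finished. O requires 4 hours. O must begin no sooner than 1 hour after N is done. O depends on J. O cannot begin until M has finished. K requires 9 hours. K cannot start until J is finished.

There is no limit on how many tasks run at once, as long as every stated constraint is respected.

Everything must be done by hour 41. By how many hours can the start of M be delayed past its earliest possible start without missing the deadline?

6

Nothing blocks J, so it runs from hour 0 to hour 6.
K cannot begin until J (finishes hour 6). It runs from hour 6 to 6 + 9 = hour 15.
L cannot begin until K (finishes hour 15). It runs from hour 15 to 15 + 9 = hour 24.
For M: L (finishes hour 24); K (finishes hour 15, plus 2-hour gap → hour 17); J (finishes hour 6, plus 3-hour gap → hour 9). Taking the maximum gives a start of hour 24, and it finishes at 24 + 1 = hour 25.

Working backward from the deadline:
O has no dependents, so it just needs to finish by hour 41. Starting by 41 − 4 = hour 37 achieves that.
N has to be done before O (must start by hour 37, minus 1-hour gap → hour 36). That means finishing by hour 36, i.e. starting by 36 − 5 = hour 31.
M must finish in time for N (must start by hour 31); O (must start by hour 37). The tightest is hour 31, so M must start by 31 − 1 = hour 30.
So M can start as early as hour 24 and as late as hour 30, giving 30 − 24 = 6 hours of slack.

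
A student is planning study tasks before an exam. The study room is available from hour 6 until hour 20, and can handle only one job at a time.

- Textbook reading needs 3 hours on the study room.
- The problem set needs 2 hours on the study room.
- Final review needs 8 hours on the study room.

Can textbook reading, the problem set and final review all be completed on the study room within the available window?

The study room window is 20 − 6 = 14 hours.
Running back to back, the jobs need 3 + 2 + 8 = 13 hours on the study room.
Since 13 ≤ 14, they fit within the window.

Yes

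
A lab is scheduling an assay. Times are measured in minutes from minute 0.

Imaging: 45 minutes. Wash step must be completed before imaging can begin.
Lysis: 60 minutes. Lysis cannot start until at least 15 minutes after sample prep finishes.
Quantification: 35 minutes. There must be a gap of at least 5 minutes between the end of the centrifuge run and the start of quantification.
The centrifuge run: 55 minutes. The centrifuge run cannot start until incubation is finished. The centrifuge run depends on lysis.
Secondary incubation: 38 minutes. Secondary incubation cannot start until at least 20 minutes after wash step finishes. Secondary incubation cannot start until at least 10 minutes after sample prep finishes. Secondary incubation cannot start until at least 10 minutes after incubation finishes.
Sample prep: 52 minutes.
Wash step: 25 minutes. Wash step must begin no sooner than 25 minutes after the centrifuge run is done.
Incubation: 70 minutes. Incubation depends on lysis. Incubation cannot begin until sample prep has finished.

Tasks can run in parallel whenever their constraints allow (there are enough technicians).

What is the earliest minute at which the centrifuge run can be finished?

252

Sample prep has no prerequisites, so it starts at minute 0 and finishes at minute 52.
After sample prep (finishes minute 52, plus 15-minute gap → minute 67), lysis can start at minute 67 and finishes at minute 127.
Incubation needs all of lysis (finishes minute 127); sample prep (finishes minute 52). That puts its earliest start at minute 127; it finishes at 127 + 70 = minute 197.
For the centrifuge run: incubation (finishes minute 197); lysis (finishes minute 127). Taking the maximum gives a start of minute 197, and it finishes at 197 + 55 = minute 252.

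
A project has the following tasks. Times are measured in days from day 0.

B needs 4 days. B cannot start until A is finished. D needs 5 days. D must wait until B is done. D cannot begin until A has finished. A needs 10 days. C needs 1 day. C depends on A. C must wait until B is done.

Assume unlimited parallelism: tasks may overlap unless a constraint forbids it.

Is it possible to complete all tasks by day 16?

A can start immediately at day 0; it finishes at day 10.
After A (finishes day 10), B can start at day 10 and finishes at day 14.
For D: B (finishes day 14); A (finishes day 10). Taking the maximum gives a start of day 14, and it finishes at 14 + 5 = day 19.
C cannot start until A (finishes day 10); B (finishes day 14). The controlling bound is day 14, so C finishes at 14 + 1 = day 15.
The earliest everything can be done is day 19, which is after the deadline of 16, so it is not possible.

No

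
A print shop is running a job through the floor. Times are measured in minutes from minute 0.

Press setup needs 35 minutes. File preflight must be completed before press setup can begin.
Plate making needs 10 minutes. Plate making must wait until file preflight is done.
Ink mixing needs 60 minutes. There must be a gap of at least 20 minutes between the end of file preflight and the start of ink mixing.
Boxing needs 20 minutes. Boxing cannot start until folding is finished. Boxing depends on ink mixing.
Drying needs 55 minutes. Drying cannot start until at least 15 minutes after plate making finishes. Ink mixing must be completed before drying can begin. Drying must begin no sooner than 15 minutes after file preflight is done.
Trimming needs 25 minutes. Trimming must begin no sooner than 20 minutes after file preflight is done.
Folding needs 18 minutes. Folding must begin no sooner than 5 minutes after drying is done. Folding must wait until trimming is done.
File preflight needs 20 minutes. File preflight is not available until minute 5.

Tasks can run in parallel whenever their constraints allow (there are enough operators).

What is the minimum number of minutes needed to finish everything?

203

File preflight waits on its own release at minute 5, so it starts at minute 5 and finishes at 5 + 20 = minute 25.
Trimming waits on file preflight (finishes minute 25, plus 20-minute gap → minute 45), so it starts at minute 45 and finishes at 45 + 25 = minute 70.
After file preflight (finishes minute 25), press setup can start at minute 25 and finishes at minute 60.
Ink mixing waits on file preflight (finishes minute 25, plus 20-minute gap → minute 45), so it starts at minute 45 and finishes at 45 + 60 = minute 105.
Plate making cannot begin until file preflight (finishes minute 25). It runs from minute 25 to 25 + 10 = minute 35.
Drying needs all of plate making (finishes minute 35, plus 15-minute gap → minute 50); ink mixing (finishes minute 105); file preflight (finishes minute 25, plus 15-minute gap → minute 40). That puts its earliest start at minute 105; it finishes at 105 + 55 = minute 160.
Folding has to wait for drying (finishes minute 160, plus 5-minute gap → minute 165); trimming (finishes minute 70). The latest of these is minute 165, so folding runs minute 165 to 165 + 18 = minute 183.
Boxing cannot start until folding (finishes minute 183); ink mixing (finishes minute 105). The controlling bound is minute 183, so boxing finishes at 183 + 20 = minute 203.
All tasks are finished once the last one completes. Finish times: File preflight at 25, Plate making at 35, Ink mixing at 105, Press setup at 60, Drying at 160, Trimming at 70, Folding at 183, Boxing at 203. The latest is minute 203.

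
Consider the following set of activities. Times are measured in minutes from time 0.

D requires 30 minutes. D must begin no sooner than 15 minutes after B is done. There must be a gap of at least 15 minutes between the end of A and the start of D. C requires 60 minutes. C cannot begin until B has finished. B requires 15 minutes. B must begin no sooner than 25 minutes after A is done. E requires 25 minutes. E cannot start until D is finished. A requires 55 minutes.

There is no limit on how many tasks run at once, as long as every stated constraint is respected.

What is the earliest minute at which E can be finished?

165

A can start immediately at minute 0; it finishes at minute 55.
After A (finishes minute 55, plus 25-minute gap → minute 80), B can start at minute 80 and finishes at minute 95.
D cannot start until B (finishes minute 95, plus 15-minute gap → minute 110); A (finishes minute 55, plus 15-minute gap → minute 70). The controlling bound is minute 110, so D finishes at 110 + 30 = minute 140.
E waits on D (finishes minute 140), so it starts at minute 140 and finishes at 140 + 25 = minute 165.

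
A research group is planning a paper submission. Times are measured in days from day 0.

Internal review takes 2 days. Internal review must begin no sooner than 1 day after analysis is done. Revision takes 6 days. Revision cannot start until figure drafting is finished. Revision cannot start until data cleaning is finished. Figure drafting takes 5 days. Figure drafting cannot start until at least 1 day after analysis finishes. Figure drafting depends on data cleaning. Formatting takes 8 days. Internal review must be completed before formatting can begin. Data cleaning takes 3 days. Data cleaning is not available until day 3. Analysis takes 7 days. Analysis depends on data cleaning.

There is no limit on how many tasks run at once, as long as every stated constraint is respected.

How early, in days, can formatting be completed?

Data cleaning cannot begin until its own release at day 3. It runs from day 3 to 3 + 3 = day 6.
After data cleaning (finishes day 6), analysis can start at day 6 and finishes at day 13.
Internal review cannot begin until analysis (finishes day 13, plus 1-day gap → day 14). It runs from day 14 to 14 + 2 = day 16.
Formatting waits on internal review (finishes day 16), so it starts at day 16 and finishes at 16 + 8 = day 24.

24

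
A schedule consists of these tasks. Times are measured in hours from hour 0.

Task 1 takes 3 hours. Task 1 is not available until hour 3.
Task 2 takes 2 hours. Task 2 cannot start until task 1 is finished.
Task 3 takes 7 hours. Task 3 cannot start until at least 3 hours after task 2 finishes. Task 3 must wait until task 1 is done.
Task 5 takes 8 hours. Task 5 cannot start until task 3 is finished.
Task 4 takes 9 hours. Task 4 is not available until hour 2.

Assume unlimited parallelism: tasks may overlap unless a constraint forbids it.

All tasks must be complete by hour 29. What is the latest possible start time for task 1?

Task 5 has no dependents, so it just needs to finish by hour 29. Starting by 29 − 8 = hour 21 achieves that.
Task 3 feeds into task 5 (must start by hour 21); so task 3 must finish by hour 21 and therefore start by hour 14.
Task 2 has to be done before task 3 (must start by hour 14, minus 3-hour gap → hour 11). That means finishing by hour 11, i.e. starting by 11 − 2 = hour 9.
For task 1: task 2 (must start by hour 9); task 3 (must start by hour 14). The most restrictive is hour 9; with a 3-hour duration, task 1 must start by hour 6.

6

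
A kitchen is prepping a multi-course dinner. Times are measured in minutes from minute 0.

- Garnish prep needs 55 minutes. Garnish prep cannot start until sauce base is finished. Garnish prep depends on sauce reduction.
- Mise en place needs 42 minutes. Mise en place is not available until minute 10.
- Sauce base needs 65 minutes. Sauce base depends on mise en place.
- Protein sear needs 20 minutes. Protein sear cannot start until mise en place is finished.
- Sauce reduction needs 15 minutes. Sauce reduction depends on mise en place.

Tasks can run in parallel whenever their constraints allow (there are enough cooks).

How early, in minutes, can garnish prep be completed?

After its own release at minute 10, mise en place can start at minute 10 and finishes at minute 52.
Sauce reduction cannot begin until mise en place (finishes minute 52). It runs from minute 52 to 52 + 15 = minute 67.
Sauce base cannot begin until mise en place (finishes minute 52). It runs from minute 52 to 52 + 65 = minute 117.
Garnish prep has to wait for sauce base (finishes minute 117); sauce reduction (finishes minute 67). The latest of these is minute 117, so garnish prep runs minute 117 to 117 + 55 = minute 172.

172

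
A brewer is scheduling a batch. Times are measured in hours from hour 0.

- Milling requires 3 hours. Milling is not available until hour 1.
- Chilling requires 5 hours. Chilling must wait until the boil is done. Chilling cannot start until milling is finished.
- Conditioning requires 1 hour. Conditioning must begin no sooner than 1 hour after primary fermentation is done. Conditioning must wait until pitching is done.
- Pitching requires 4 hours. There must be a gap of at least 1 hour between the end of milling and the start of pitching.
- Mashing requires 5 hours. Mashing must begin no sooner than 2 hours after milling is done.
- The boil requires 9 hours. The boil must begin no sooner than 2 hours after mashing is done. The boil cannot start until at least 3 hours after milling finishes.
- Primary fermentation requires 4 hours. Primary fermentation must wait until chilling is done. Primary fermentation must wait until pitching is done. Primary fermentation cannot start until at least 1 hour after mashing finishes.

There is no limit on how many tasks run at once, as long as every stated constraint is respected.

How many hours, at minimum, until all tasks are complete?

Milling waits on its own release at hour 1, so it starts at hour 1 and finishes at 1 + 3 = hour 4.
Pitching cannot begin until milling (finishes hour 4, plus 1-hour gap → hour 5). It runs from hour 5 to 5 + 4 = hour 9.
After milling (finishes hour 4, plus 2-hour gap → hour 6), mashing can start at hour 6 and finishes at hour 11.
The boil has to wait for mashing (finishes hour 11, plus 2-hour gap → hour 13); milling (finishes hour 4, plus 3-hour gap → hour 7). The latest of these is hour 13, so the boil runs hour 13 to 13 + 9 = hour 22.
Chilling has to wait for the boil (finishes hour 22); milling (finishes hour 4). The latest of these is hour 22, so chilling runs hour 22 to 22 + 5 = hour 27.
Primary fermentation has to wait for chilling (finishes hour 27); pitching (finishes hour 9); mashing (finishes hour 11, plus 1-hour gap → hour 12). The latest of these is hour 27, so primary fermentation runs hour 27 to 27 + 4 = hour 31.
Conditioning cannot start until primary fermentation (finishes hour 31, plus 1-hour gap → hour 32); pitching (finishes hour 9). The controlling bound is hour 32, so conditioning finishes at 32 + 1 = hour 33.
All tasks are finished once the last one completes. Finish times: Milling at 4, Mashing at 11, The boil at 22, Chilling at 27, Pitching at 9, Primary fermentation at 31, Conditioning at 33. The latest is hour 33.

33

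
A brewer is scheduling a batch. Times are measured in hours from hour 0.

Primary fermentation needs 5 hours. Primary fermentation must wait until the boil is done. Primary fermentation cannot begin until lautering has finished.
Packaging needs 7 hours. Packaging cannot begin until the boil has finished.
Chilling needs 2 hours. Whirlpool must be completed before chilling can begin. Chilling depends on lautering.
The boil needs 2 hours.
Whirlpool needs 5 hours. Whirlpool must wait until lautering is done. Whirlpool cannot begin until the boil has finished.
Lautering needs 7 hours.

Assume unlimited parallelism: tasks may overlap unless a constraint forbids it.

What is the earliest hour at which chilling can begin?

12

Nothing blocks the boil, so it runs from hour 0 to hour 2.
Nothing blocks lautering, so it runs from hour 0 to hour 7.
Whirlpool needs all of lautering (finishes hour 7); the boil (finishes hour 2). That puts its earliest start at hour 7; it finishes at 7 + 5 = hour 12.
Chilling waits on whirlpool (finishes hour 12); lautering (finishes hour 7). The latest of these is hour 12, which is the earliest chilling can start.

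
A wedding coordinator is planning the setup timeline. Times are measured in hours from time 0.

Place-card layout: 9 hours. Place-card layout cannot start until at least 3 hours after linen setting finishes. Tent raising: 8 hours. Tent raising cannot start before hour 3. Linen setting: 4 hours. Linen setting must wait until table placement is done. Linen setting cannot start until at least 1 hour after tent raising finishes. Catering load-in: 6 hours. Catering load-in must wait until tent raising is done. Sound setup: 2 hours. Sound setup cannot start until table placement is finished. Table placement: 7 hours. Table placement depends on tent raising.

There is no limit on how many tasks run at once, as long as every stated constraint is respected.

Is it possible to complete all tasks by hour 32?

Tent raising cannot begin until its own release at hour 3. It runs from hour 3 to 3 + 8 = hour 11.
Catering load-in cannot begin until tent raising (finishes hour 11). It runs from hour 11 to 11 + 6 = hour 17.
Table placement cannot begin until tent raising (finishes hour 11). It runs from hour 11 to 11 + 7 = hour 18.
After table placement (finishes hour 18), sound setup can start at hour 18 and finishes at hour 20.
Linen setting cannot start until table placement (finishes hour 18); tent raising (finishes hour 11, plus 1-hour gap → hour 12). The controlling bound is hour 18, so linen setting finishes at 18 + 4 = hour 22.
Place-card layout waits on linen setting (finishes hour 22, plus 3-hour gap → hour 25), so it starts at hour 25 and finishes at 25 + 9 = hour 34.
The earliest everything can be done is hour 34, which is after the deadline of 32, so it is not possible.

No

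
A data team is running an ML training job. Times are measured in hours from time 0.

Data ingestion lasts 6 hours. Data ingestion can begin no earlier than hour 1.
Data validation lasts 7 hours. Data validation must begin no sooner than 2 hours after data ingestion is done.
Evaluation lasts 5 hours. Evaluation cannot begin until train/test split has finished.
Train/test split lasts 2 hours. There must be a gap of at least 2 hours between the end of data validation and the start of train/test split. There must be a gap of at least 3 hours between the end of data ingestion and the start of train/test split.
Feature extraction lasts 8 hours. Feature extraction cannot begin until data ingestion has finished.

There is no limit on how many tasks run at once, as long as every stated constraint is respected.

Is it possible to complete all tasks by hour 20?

After its own release at hour 1, data ingestion can start at hour 1 and finishes at hour 7.
Feature extraction waits on data ingestion (finishes hour 7), so it starts at hour 7 and finishes at 7 + 8 = hour 15.
After data ingestion (finishes hour 7, plus 2-hour gap → hour 9), data validation can start at hour 9 and finishes at hour 16.
Train/test split cannot start until data validation (finishes hour 16, plus 2-hour gap → hour 18); data ingestion (finishes hour 7, plus 3-hour gap → hour 10). The controlling bound is hour 18, so train/test split finishes at 18 + 2 = hour 20.
Evaluation cannot begin until train/test split (finishes hour 20). It runs from hour 20 to 20 + 5 = hour 25.
The earliest everything can be done is hour 25, which is after the deadline of 20, so it is not possible.

No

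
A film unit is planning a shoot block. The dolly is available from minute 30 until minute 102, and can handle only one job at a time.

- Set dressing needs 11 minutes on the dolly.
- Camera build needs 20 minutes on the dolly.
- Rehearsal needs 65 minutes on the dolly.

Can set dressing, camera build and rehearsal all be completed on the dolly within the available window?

The dolly window is 102 − 30 = 72 minutes.
Running back to back, the jobs need 11 + 20 + 65 = 96 minutes on the dolly.
Since 96 > 72, they cannot all fit.

No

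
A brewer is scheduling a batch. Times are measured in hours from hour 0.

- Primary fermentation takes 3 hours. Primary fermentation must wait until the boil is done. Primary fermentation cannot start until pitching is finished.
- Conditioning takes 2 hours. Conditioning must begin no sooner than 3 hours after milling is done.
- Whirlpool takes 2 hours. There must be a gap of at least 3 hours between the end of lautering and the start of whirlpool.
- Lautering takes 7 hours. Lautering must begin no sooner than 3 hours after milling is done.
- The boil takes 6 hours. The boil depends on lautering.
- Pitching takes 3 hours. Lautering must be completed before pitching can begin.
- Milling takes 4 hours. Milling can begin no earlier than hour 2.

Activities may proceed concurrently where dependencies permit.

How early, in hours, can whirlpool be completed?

Milling waits on its own release at hour 2, so it starts at hour 2 and finishes at 2 + 4 = hour 6.
Lautering cannot begin until milling (finishes hour 6, plus 3-hour gap → hour 9). It runs from hour 9 to 9 + 7 = hour 16.
Whirlpool cannot begin until lautering (finishes hour 16, plus 3-hour gap → hour 19). It runs from hour 19 to 19 + 2 = hour 21.

21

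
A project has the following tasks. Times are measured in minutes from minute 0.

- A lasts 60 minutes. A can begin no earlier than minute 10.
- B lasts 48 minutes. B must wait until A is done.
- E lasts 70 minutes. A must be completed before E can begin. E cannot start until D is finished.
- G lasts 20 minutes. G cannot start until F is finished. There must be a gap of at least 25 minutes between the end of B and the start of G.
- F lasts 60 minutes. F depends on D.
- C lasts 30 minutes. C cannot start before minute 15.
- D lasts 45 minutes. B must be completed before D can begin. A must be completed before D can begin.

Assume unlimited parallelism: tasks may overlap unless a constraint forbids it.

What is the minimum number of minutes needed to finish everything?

C cannot begin until its own release at minute 15. It runs from minute 15 to 15 + 30 = minute 45.
After its own release at minute 10, A can start at minute 10 and finishes at minute 70.
B waits on A (finishes minute 70), so it starts at minute 70 and finishes at 70 + 48 = minute 118.
D cannot start until B (finishes minute 118); A (finishes minute 70). The controlling bound is minute 118, so D finishes at 118 + 45 = minute 163.
After D (finishes minute 163), F can start at minute 163 and finishes at minute 223.
For G: F (finishes minute 223); B (finishes minute 118, plus 25-minute gap → minute 143). Taking the maximum gives a start of minute 223, and it finishes at 223 + 20 = minute 243.
For E: A (finishes minute 70); D (finishes minute 163). Taking the maximum gives a start of minute 163, and it finishes at 163 + 70 = minute 233.
All tasks are finished once the last one completes. Finish times: A at 70, B at 118, C at 45, D at 163, E at 233, F at 223, G at 243. The latest is minute 243.

243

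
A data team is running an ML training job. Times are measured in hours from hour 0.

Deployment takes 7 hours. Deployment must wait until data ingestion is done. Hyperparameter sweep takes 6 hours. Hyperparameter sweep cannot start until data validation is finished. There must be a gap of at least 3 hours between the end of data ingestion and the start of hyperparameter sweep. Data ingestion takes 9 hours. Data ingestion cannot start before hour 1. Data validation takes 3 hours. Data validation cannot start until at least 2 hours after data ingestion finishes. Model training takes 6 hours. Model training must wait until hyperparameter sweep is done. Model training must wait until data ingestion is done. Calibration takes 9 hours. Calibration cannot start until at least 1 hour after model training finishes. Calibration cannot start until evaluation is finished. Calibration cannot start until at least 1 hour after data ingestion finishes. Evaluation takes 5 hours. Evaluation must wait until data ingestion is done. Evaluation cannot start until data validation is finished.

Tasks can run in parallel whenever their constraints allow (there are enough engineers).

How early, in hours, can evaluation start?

Data ingestion waits on its own release at hour 1, so it starts at hour 1 and finishes at 1 + 9 = hour 10.
After data ingestion (finishes hour 10, plus 2-hour gap → hour 12), data validation can start at hour 12 and finishes at hour 15.
Evaluation waits on data ingestion (finishes hour 10); data validation (finishes hour 15). The latest of these is hour 15, which is the earliest evaluation can start.

15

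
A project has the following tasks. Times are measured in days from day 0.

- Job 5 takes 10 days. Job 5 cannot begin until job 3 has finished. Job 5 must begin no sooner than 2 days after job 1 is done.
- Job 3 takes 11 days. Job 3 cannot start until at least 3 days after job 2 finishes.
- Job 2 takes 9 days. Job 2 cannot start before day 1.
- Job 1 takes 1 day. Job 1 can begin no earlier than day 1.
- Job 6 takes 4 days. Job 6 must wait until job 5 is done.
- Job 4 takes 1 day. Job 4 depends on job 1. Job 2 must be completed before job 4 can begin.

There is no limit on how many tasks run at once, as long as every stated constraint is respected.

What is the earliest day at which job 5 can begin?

Job 2 waits on its own release at day 1, so it starts at day 1 and finishes at 1 + 9 = day 10.
After job 2 (finishes day 10, plus 3-day gap → day 13), job 3 can start at day 13 and finishes at day 24.
Job 1 cannot begin until its own release at day 1. It runs from day 1 to 1 + 1 = day 2.
Job 5 waits on job 3 (finishes day 24); job 1 (finishes day 2, plus 2-day gap → day 4). The latest of these is day 24, which is the earliest job 5 can start.

24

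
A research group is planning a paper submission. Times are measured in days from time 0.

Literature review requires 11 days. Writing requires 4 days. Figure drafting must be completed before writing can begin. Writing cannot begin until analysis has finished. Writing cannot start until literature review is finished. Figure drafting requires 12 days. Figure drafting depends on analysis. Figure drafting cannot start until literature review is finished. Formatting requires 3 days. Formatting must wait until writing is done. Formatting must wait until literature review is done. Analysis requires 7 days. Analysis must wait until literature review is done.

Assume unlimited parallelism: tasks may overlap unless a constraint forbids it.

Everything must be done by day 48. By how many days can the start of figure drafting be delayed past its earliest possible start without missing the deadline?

11

Literature review can start immediately at day 0; it finishes at day 11.
Analysis cannot begin until literature review (finishes day 11). It runs from day 11 to 11 + 7 = day 18.
For figure drafting: analysis (finishes day 18); literature review (finishes day 11). Taking the maximum gives a start of day 18, and it finishes at 18 + 12 = day 30.

Working backward from the deadline:
To finish by day 48, formatting (duration 3) must start no later than day 45.
Writing has to be done before formatting (must start by day 45). That means finishing by day 45, i.e. starting by 45 − 4 = day 41.
Figure drafting feeds into writing (must start by day 41); so figure drafting must finish by day 41 and therefore start by day 29.
So figure drafting can start as early as day 18 and as late as day 29, giving 29 − 18 = 11 days of slack.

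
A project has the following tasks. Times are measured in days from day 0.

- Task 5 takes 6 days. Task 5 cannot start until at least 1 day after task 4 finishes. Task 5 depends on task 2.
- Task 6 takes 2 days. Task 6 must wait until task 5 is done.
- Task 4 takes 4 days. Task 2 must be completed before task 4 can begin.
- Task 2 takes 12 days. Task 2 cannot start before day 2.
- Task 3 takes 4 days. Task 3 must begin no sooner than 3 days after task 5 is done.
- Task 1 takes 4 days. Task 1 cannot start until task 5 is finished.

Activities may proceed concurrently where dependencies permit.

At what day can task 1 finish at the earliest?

Task 2 cannot begin until its own release at day 2. It runs from day 2 to 2 + 12 = day 14.
After task 2 (finishes day 14), task 4 can start at day 14 and finishes at day 18.
Task 5 has to wait for task 4 (finishes day 18, plus 1-day gap → day 19); task 2 (finishes day 14). The latest of these is day 19, so task 5 runs day 19 to 19 + 6 = day 25.
Task 1 cannot begin until task 5 (finishes day 25). It runs from day 25 to 25 + 4 = day 29.

29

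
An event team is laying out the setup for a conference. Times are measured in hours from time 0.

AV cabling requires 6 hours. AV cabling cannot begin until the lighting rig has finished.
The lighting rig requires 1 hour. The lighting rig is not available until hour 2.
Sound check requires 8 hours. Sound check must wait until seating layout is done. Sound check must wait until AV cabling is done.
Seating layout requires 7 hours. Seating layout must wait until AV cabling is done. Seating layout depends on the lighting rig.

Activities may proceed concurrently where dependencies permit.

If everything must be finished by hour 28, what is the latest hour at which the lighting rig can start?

Sound check must finish by hour 28; it takes 8 hours, so it must start by 28 − 8 = hour 20.
Since sound check (must start by hour 20) depends on it, seating layout must finish by hour 20. Backing off its 7-hour duration gives a latest start of hour 13.
AV cabling feeds seating layout (must start by hour 13); sound check (must start by hour 20). Taking the minimum, AV cabling must finish by hour 13 and start by 13 − 6 = hour 7.
For the lighting rig: AV cabling (must start by hour 7); seating layout (must start by hour 13). The most restrictive is hour 7; with a 1-hour duration, the lighting rig must start by hour 6.

6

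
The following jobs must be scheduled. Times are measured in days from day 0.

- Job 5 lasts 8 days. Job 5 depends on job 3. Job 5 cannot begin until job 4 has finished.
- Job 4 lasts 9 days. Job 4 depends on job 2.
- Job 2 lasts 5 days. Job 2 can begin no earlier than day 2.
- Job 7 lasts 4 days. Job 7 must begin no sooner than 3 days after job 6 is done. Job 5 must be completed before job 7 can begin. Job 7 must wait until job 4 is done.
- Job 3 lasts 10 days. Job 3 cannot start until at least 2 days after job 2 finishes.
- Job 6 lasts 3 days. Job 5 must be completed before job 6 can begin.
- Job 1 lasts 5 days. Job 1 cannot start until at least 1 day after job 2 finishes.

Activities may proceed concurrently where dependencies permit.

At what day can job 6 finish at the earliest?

30

Job 2 cannot begin until its own release at day 2. It runs from day 2 to 2 + 5 = day 7.
Job 4 cannot begin until job 2 (finishes day 7). It runs from day 7 to 7 + 9 = day 16.
Job 3 cannot begin until job 2 (finishes day 7, plus 2-day gap → day 9). It runs from day 9 to 9 + 10 = day 19.
Job 5 cannot start until job 3 (finishes day 19); job 4 (finishes day 16). The controlling bound is day 19, so job 5 finishes at 19 + 8 = day 27.
Job 6 cannot begin until job 5 (finishes day 27). It runs from day 27 to 27 + 3 = day 30.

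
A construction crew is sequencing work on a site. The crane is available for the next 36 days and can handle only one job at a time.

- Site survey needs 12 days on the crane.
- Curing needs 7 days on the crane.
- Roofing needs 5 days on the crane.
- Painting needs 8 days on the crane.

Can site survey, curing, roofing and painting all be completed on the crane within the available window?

Running back to back, the jobs need 12 + 7 + 5 + 8 = 32 days on the crane.
Since 32 ≤ 36, they fit within the window.

Yes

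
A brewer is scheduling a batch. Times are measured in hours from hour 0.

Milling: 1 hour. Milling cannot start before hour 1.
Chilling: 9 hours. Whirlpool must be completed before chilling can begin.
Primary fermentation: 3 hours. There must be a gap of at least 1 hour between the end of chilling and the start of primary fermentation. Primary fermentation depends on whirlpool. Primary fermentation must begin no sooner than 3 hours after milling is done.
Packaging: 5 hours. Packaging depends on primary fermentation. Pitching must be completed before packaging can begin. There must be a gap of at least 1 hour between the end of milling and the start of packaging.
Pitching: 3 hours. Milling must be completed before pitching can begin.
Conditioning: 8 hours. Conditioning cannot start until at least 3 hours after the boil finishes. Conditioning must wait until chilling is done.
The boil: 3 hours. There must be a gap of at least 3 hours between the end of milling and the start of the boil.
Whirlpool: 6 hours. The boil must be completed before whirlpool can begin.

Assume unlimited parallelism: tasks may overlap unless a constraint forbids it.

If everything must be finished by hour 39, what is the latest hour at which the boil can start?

12

Packaging must finish by hour 39; it takes 5 hours, so it must start by 39 − 5 = hour 34.
Primary fermentation has to be done before packaging (must start by hour 34). That means finishing by hour 34, i.e. starting by 34 − 3 = hour 31.
Conditioning has no dependents, so it just needs to finish by hour 39. Starting by 39 − 8 = hour 31 achieves that.
Chilling has several dependents: primary fermentation (must start by hour 31, minus 1-hour gap → hour 30); conditioning (must start by hour 31). The earliest of those limits is hour 30, so chilling must start by 30 − 9 = hour 21.
For whirlpool: chilling (must start by hour 21); primary fermentation (must start by hour 31). The most restrictive is hour 21; with a 6-hour duration, whirlpool must start by hour 15.
The boil feeds whirlpool (must start by hour 15); conditioning (must start by hour 31, minus 3-hour gap → hour 28). Taking the minimum, the boil must finish by hour 15 and start by 15 − 3 = hour 12.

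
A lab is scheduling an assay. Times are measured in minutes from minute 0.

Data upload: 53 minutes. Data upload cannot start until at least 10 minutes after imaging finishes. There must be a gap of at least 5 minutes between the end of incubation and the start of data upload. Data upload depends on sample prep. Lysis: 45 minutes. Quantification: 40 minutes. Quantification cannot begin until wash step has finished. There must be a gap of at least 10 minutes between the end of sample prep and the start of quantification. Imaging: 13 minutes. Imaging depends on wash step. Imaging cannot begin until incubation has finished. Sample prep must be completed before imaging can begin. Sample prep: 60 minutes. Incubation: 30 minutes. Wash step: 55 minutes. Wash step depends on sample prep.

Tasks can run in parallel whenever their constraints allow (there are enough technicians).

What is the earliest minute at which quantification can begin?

Nothing blocks sample prep, so it runs from minute 0 to minute 60.
Wash step waits on sample prep (finishes minute 60), so it starts at minute 60 and finishes at 60 + 55 = minute 115.
Quantification waits on wash step (finishes minute 115); sample prep (finishes minute 60, plus 10-minute gap → minute 70). The latest of these is minute 115, which is the earliest quantification can start.

115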